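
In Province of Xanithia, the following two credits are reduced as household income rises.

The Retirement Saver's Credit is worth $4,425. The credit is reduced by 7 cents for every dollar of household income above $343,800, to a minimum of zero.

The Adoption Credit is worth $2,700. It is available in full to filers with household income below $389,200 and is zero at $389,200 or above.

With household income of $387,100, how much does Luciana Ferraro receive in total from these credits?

$4,094

Retirement Saver's Credit: 7% of the $43,300 excess over $343,800 is $3,031; credit = $4,425 − $3,031 = $1,394.
Adoption Credit: $387,100 is below the $389,200 cutoff, so the full $2,700 applies.
Total: $1,394 + $2,700 = $4,094.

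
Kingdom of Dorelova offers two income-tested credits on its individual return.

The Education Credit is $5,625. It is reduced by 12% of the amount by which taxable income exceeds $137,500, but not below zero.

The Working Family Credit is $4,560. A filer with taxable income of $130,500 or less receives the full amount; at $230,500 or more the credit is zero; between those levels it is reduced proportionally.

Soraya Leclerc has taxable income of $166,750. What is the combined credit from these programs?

Education Credit: 12% of the $29,250 excess over $137,500 is $3,510; credit = $5,625 − $3,510 = $2,115.
Working Family Credit: $166,750 is $36,250 into a $100,000 phase-out range, leaving 63,750/100,000 of the credit: $4,560 × 63,750/100,000 = $2,907.
Total: $2,115 + $2,907 = $5,022.

$5,022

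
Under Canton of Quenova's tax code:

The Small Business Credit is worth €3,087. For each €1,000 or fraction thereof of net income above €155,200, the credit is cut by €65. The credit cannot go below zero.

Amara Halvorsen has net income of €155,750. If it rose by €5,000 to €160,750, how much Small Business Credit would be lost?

At €155,750 — income exceeds €155,200 by €550, which is 1 full-or-partial €1,000 increment; reduction = 1 × €65 = €65, leaving €3,022.
At €160,750 — income exceeds €155,200 by €5,550, which is 6 full-or-partial €1,000 increments; reduction = 6 × €65 = €390, leaving €2,697.
Lost: €3,022 − €2,697 = €325.

€325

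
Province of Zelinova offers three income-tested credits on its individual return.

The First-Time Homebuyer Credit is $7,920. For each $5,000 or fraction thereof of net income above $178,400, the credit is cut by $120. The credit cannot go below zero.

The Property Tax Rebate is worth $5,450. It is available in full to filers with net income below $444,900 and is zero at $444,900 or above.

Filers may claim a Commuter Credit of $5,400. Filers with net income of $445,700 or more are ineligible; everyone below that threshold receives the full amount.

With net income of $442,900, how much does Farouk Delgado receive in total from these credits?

First-Time Homebuyer Credit: income exceeds $178,400 by $264,500, which is 53 full-or-partial $5,000 increments; reduction = 53 × $120 = $6,360, leaving $1,560.
Property Tax Rebate: $442,900 is below the $444,900 cutoff, so the full $5,450 applies.
Commuter Credit: $442,900 is below the $445,700 cutoff, so the full $5,400 applies.
Total: $1,560 + $5,450 + $5,400 = $12,410.

$12,410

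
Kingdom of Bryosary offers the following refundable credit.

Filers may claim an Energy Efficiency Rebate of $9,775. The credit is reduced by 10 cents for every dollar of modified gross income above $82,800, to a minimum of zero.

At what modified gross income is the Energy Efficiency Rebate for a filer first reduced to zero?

$180,550

The credit falls by 10% of each dollar above $82,800, so it reaches zero when the excess is $9,775 / 10% = $97,750: income = $82,800 + $97,750 = $180,550.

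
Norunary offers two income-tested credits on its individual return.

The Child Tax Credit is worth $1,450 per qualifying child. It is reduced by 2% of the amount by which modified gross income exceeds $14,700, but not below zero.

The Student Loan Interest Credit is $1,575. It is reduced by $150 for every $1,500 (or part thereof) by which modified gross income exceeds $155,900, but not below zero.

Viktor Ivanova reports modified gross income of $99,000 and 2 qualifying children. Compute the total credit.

$2,789

Child Tax Credit: base = 2 × $1,450 = $2,900. 2% of the $84,300 excess over $14,700 is $1,686; credit = $2,900 − $1,686 = $1,214.
Student Loan Interest Credit: $99,000 is at or below the $155,900 threshold, so the full $1,575 applies.
Total: $1,214 + $1,575 = $2,789.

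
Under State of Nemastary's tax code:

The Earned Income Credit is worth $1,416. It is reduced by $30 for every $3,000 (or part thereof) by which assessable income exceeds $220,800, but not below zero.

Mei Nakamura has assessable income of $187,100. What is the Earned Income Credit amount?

Earned Income Credit: $187,100 is at or below the $220,800 threshold, so the full $1,416 applies.

$1,416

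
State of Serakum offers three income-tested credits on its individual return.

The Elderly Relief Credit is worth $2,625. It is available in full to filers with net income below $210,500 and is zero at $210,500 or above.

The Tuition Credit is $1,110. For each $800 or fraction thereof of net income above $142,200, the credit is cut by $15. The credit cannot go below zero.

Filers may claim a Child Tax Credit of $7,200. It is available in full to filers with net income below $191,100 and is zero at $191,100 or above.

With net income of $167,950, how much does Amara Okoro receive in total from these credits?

Elderly Relief Credit: $167,950 is below the $210,500 cutoff, so the full $2,625 applies.
Tuition Credit: income exceeds $142,200 by $25,750, which is 33 full-or-partial $800 increments; reduction = 33 × $15 = $495, leaving $615.
Child Tax Credit: $167,950 is below the $191,100 cutoff, so the full $7,200 applies.
Total: $2,625 + $615 + $7,200 = $10,440.

$10,440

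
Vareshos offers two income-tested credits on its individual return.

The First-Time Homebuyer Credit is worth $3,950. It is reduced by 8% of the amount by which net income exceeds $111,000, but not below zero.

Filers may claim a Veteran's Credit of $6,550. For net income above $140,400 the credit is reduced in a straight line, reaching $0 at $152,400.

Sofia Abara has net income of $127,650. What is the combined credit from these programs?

First-Time Homebuyer Credit: 8% of the $16,650 excess over $111,000 is $1,332; credit = $3,950 − $1,332 = $2,618.
Veteran's Credit: $127,650 is at or below the $140,400 threshold, so the full $6,550 applies.
Total: $2,618 + $6,550 = $9,168.

$9,168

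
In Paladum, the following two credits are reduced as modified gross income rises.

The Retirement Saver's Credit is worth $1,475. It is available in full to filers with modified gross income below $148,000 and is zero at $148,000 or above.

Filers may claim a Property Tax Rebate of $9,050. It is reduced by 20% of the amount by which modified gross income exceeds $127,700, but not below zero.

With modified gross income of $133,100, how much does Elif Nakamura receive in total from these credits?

$9,445

Retirement Saver's Credit: $133,100 is below the $148,000 cutoff, so the full $1,475 applies.
Property Tax Rebate: 20% of the $5,400 excess over $127,700 is $1,080; credit = $9,050 − $1,080 = $7,970.
Total: $1,475 + $7,970 = $9,445.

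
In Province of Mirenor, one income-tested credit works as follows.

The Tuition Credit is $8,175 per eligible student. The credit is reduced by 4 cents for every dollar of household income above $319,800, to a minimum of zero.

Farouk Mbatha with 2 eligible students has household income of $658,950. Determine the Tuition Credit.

Tuition Credit: base = 2 × $8,175 = $16,350. 4% of the $339,150 excess over $319,800 is $13,566; credit = $16,350 − $13,566 = $2,784.

$2,784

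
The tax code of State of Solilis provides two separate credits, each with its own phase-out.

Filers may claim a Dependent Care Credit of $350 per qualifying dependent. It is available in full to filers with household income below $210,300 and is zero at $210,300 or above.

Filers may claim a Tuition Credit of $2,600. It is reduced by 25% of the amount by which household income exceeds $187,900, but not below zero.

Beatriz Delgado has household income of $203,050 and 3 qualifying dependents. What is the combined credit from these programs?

$1,050

Dependent Care Credit: base = 3 × $350 = $1,050. $203,050 is below the $210,300 cutoff, so the full $1,050 applies.
Tuition Credit: 25% of the $15,150 excess over $187,900 is $3,787.50 ≥ base, so the credit is $0.
Total: $1,050 + $0 = $1,050.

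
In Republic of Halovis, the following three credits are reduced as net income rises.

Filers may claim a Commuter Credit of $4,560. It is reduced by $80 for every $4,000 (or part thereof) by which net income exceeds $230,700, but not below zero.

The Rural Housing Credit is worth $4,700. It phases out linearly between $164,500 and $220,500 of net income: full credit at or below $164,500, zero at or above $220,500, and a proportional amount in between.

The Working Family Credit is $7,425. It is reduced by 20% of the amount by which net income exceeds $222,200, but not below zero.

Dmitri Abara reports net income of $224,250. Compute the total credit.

$11,575

Commuter Credit: $224,250 is at or below the $230,700 threshold, so the full $4,560 applies.
Rural Housing Credit: $224,250 is at or above $220,500, so the credit is $0.
Working Family Credit: 20% of the $2,050 excess over $222,200 is $410; credit = $7,425 − $410 = $7,015.
Total: $4,560 + $0 + $7,015 = $11,575.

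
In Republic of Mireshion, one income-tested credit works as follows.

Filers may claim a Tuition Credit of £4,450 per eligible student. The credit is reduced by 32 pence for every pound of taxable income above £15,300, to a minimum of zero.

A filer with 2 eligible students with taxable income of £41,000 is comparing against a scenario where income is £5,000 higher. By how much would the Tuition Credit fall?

£676

At £41,000 — base = 2 × £4,450 = £8,900. 32% of the £25,700 excess over £15,300 is £8,224; credit = £8,900 − £8,224 = £676.
At £46,000 — base = 2 × £4,450 = £8,900. 32% of the £30,700 excess over £15,300 is £9,824 ≥ base, so the credit is £0.
Lost: £676 − £0 = £676.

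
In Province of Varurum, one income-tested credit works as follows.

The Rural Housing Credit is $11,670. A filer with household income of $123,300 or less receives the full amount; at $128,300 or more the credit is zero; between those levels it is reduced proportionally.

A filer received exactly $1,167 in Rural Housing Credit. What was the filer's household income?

$1,167 is 1,167/11,670 of the full $11,670, so 10,503/11,670 of the $5,000 range has been used: income = $123,300 + $5,000 × 10,503/11,670 = $127,800.

$127,800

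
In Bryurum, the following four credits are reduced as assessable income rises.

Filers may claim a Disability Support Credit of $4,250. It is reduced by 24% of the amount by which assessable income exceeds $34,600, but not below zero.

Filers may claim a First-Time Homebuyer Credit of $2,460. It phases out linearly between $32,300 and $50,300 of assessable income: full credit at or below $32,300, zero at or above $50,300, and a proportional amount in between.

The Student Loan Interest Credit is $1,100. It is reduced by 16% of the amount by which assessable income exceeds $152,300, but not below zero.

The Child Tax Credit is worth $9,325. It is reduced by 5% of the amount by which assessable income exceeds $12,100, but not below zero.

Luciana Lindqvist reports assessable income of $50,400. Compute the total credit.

$8,968

Disability Support Credit: 24% of the $15,800 excess over $34,600 is $3,792; credit = $4,250 − $3,792 = $458.
First-Time Homebuyer Credit: $50,400 is at or above $50,300, so the credit is $0.
Student Loan Interest Credit: $50,400 is at or below the $152,300 threshold, so the full $1,100 applies.
Child Tax Credit: 5% of the $38,300 excess over $12,100 is $1,915; credit = $9,325 − $1,915 = $7,410.
Total: $458 + $0 + $1,100 + $7,410 = $8,968.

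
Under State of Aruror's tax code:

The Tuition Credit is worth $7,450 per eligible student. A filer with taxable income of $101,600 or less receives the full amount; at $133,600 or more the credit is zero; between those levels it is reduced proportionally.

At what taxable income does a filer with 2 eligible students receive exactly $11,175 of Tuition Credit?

$109,600

Full credit = 2 × $7,450 = $14,900.
$11,175 is 11,175/14,900 of the full $14,900, so 3,725/14,900 of the $32,000 range has been used: income = $101,600 + $32,000 × 3,725/14,900 = $109,600.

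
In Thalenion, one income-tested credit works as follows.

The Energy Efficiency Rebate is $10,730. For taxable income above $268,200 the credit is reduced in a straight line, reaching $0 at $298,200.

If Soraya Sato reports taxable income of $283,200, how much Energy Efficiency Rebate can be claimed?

Energy Efficiency Rebate: $283,200 is $15,000 into a $30,000 phase-out range, leaving 15,000/30,000 of the credit: $10,730 × 15,000/30,000 = $5,365.

$5,365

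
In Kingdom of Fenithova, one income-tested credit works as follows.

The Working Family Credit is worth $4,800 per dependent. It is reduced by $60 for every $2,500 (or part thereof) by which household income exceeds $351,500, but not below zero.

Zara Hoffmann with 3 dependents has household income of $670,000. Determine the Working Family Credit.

$6,720

Working Family Credit: base = 3 × $4,800 = $14,400. income exceeds $351,500 by $318,500, which is 128 full-or-partial $2,500 increments; reduction = 128 × $60 = $7,680, leaving $6,720.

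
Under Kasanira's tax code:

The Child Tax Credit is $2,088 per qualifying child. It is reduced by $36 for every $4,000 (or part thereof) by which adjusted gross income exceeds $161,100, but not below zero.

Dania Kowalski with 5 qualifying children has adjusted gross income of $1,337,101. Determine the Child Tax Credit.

Child Tax Credit: base = 5 × $2,088 = $10,440. income exceeds $161,100 by $1,176,001 → 295 increments × $36 = $10,620 ≥ base, so the credit is $0.

$0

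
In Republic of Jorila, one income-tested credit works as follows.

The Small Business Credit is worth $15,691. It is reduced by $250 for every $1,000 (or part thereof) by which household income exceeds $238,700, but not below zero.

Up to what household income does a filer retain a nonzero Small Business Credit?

$300,700

After 62 increments the reduction is 62 × $250 = $15,500, leaving $191; one more increment wipes it out. Increment 62 ends at excess 62 × $1,000 = $62,000, so the highest qualifying income is $238,700 + $62,000 = $300,700.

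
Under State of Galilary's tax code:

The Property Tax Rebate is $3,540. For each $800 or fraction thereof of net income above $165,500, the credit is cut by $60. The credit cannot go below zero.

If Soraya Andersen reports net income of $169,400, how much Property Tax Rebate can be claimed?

$3,240

Property Tax Rebate: income exceeds $165,500 by $3,900, which is 5 full-or-partial $800 increments; reduction = 5 × $60 = $300, leaving $3,240.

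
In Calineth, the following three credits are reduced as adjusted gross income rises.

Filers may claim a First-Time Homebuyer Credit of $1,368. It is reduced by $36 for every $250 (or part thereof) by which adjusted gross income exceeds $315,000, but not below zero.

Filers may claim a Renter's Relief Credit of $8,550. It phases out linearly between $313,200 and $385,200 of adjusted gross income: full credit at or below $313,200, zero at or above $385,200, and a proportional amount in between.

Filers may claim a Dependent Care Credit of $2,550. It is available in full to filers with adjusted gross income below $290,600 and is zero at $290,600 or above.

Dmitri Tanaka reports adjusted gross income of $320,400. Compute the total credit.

$8,271

First-Time Homebuyer Credit: income exceeds $315,000 by $5,400, which is 22 full-or-partial $250 increments; reduction = 22 × $36 = $792, leaving $576.
Renter's Relief Credit: $320,400 is $7,200 into a $72,000 phase-out range, leaving 64,800/72,000 of the credit: $8,550 × 64,800/72,000 = $7,695.
Dependent Care Credit: $320,400 meets or exceeds the $290,600 cutoff, so the credit is $0.
Total: $576 + $7,695 + $0 = $8,271.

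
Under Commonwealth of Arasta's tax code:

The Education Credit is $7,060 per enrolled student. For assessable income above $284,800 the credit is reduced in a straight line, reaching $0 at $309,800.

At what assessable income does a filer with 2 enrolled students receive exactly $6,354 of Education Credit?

$298,550

Full credit = 2 × $7,060 = $14,120.
$6,354 is 6,354/14,120 of the full $14,120, so 7,766/14,120 of the $25,000 range has been used: income = $284,800 + $25,000 × 7,766/14,120 = $298,550.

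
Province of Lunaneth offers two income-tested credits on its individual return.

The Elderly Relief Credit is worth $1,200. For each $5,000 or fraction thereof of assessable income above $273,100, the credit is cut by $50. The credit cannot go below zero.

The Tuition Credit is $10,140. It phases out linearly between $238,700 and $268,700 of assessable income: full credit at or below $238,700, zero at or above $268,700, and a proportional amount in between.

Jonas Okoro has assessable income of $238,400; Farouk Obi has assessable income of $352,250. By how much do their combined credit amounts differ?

Jonas ($238,400): Elderly Relief Credit: $238,400 is at or below the $273,100 threshold, so the full $1,200 applies. Tuition Credit: $238,400 is at or below the $238,700 threshold, so the full $10,140 applies. total $1,200 + $10,140 = $11,340
Farouk ($352,250): Elderly Relief Credit: income exceeds $273,100 by $79,150, which is 16 full-or-partial $5,000 increments; reduction = 16 × $50 = $800, leaving $400. Tuition Credit: $352,250 is at or above $268,700, so the credit is $0. total $400 + $0 = $400
Difference: |$11,340 − $400| = $10,940.

$10,940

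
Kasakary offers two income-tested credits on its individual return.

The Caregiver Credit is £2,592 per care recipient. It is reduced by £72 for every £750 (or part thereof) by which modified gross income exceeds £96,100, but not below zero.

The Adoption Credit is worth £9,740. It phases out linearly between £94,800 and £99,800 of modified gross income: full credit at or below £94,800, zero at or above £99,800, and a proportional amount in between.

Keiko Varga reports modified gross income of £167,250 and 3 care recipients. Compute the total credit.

£936

Caregiver Credit: base = 3 × £2,592 = £7,776. income exceeds £96,100 by £71,150, which is 95 full-or-partial £750 increments; reduction = 95 × £72 = £6,840, leaving £936.
Adoption Credit: £167,250 is at or above £99,800, so the credit is £0.
Total: £936 + £0 = £936.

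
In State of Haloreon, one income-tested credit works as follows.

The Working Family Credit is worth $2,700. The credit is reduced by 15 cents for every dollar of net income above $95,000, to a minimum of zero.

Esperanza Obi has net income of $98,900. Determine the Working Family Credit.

$2,115

Working Family Credit: 15% of the $3,900 excess over $95,000 is $585; credit = $2,700 − $585 = $2,115.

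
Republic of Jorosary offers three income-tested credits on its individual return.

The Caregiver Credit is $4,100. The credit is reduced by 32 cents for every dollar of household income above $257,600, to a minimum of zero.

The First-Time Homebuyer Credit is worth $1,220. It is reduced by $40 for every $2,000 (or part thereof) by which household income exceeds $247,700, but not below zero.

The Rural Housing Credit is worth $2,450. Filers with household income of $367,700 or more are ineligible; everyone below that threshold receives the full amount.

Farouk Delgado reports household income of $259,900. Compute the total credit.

Caregiver Credit: 32% of the $2,300 excess over $257,600 is $736; credit = $4,100 − $736 = $3,364.
First-Time Homebuyer Credit: income exceeds $247,700 by $12,200, which is 7 full-or-partial $2,000 increments; reduction = 7 × $40 = $280, leaving $940.
Rural Housing Credit: $259,900 is below the $367,700 cutoff, so the full $2,450 applies.
Total: $3,364 + $940 + $2,450 = $6,754.

$6,754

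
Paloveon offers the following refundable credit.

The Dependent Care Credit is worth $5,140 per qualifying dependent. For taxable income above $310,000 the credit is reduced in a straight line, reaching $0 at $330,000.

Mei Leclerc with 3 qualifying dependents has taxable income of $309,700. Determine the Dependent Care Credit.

Dependent Care Credit: base = 3 × $5,140 = $15,420. $309,700 is at or below the $310,000 threshold, so the full $15,420 applies.

$15,420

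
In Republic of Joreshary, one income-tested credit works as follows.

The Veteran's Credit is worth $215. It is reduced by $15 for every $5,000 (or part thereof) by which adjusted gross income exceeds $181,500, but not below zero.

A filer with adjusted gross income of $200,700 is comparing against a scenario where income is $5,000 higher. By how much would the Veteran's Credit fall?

At $200,700 — income exceeds $181,500 by $19,200, which is 4 full-or-partial $5,000 increments; reduction = 4 × $15 = $60, leaving $155.
At $205,700 — income exceeds $181,500 by $24,200, which is 5 full-or-partial $5,000 increments; reduction = 5 × $15 = $75, leaving $140.
Lost: $155 − $140 = $15.

$15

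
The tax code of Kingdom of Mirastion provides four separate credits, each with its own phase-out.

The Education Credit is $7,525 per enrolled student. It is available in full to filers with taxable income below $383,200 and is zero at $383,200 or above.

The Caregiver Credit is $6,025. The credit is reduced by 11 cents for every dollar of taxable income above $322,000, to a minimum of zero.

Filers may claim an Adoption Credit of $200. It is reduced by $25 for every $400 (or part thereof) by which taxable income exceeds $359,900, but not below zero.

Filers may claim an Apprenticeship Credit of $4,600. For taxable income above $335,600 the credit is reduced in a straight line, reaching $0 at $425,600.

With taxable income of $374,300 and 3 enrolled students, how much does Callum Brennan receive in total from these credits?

Education Credit: base = 3 × $7,525 = $22,575. $374,300 is below the $383,200 cutoff, so the full $22,575 applies.
Caregiver Credit: 11% of the $52,300 excess over $322,000 is $5,753; credit = $6,025 − $5,753 = $272.
Adoption Credit: income exceeds $359,900 by $14,400 → 36 increments × $25 = $900 ≥ base, so the credit is $0.
Apprenticeship Credit: $374,300 is $38,700 into a $90,000 phase-out range, leaving 51,300/90,000 of the credit: $4,600 × 51,300/90,000 = $2,622.
Total: $22,575 + $272 + $0 + $2,622 = $25,469.

$25,469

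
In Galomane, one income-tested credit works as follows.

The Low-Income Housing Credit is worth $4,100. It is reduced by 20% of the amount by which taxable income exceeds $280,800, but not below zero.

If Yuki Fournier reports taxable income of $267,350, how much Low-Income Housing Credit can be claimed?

Low-Income Housing Credit: $267,350 is at or below the $280,800 threshold, so the full $4,100 applies.

$4,100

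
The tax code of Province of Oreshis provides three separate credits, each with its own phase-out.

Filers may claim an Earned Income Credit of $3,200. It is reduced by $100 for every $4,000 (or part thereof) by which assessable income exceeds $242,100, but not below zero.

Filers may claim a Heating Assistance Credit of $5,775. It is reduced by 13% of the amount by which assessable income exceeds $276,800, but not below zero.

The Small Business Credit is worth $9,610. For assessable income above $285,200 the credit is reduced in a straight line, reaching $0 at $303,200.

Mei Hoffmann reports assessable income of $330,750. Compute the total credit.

Earned Income Credit: income exceeds $242,100 by $88,650, which is 23 full-or-partial $4,000 increments; reduction = 23 × $100 = $2,300, leaving $900.
Heating Assistance Credit: 13% of the $53,950 excess over $276,800 is $7,013.50 ≥ base, so the credit is $0.
Small Business Credit: $330,750 is at or above $303,200, so the credit is $0.
Total: $900 + $0 + $0 = $900.

$900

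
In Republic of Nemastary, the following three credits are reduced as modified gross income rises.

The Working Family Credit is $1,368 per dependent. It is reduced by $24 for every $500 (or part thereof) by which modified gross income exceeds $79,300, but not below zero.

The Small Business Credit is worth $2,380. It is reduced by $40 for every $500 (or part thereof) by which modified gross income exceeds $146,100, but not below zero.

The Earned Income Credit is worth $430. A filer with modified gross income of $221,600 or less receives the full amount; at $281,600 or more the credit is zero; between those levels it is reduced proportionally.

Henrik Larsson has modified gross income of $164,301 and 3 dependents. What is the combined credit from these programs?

Working Family Credit: base = 3 × $1,368 = $4,104. income exceeds $79,300 by $85,001 → 171 increments × $24 = $4,104 ≥ base, so the credit is $0.
Small Business Credit: income exceeds $146,100 by $18,201, which is 37 full-or-partial $500 increments; reduction = 37 × $40 = $1,480, leaving $900.
Earned Income Credit: $164,301 is at or below the $221,600 threshold, so the full $430 applies.
Total: $0 + $900 + $430 = $1,330.

$1,330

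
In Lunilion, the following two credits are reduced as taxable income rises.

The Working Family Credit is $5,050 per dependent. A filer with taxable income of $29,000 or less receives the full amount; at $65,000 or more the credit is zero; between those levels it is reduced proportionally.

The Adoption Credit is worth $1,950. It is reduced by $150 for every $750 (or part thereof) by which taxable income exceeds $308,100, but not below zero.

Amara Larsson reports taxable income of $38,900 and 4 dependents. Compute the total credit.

Working Family Credit: base = 4 × $5,050 = $20,200. $38,900 is $9,900 into a $36,000 phase-out range, leaving 26,100/36,000 of the credit: $20,200 × 26,100/36,000 = $14,645.
Adoption Credit: $38,900 is at or below the $308,100 threshold, so the full $1,950 applies.
Total: $14,645 + $1,950 = $16,595.

$16,595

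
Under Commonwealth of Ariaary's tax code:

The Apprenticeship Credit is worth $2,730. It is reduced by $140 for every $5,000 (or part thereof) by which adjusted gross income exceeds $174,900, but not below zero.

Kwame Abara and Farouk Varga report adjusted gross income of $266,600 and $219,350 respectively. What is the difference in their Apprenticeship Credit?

Kwame ($266,600): Apprenticeship Credit: income exceeds $174,900 by $91,700, which is 19 full-or-partial $5,000 increments; reduction = 19 × $140 = $2,660, leaving $70.
Farouk ($219,350): Apprenticeship Credit: income exceeds $174,900 by $44,450, which is 9 full-or-partial $5,000 increments; reduction = 9 × $140 = $1,260, leaving $1,470.
Difference: |$70 − $1,470| = $1,400.

$1,400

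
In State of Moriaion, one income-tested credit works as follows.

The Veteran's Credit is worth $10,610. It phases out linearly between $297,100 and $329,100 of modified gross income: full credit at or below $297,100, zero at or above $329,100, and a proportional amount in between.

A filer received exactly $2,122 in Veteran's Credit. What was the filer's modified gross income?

$322,700

$2,122 is 2,122/10,610 of the full $10,610, so 8,488/10,610 of the $32,000 range has been used: income = $297,100 + $32,000 × 8,488/10,610 = $322,700.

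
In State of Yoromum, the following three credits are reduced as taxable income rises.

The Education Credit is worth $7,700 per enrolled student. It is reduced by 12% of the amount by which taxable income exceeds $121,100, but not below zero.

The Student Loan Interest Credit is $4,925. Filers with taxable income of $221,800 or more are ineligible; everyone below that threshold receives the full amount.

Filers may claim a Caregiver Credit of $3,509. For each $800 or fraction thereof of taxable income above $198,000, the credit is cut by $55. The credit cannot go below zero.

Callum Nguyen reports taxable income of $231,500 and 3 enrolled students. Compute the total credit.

Education Credit: base = 3 × $7,700 = $23,100. 12% of the $110,400 excess over $121,100 is $13,248; credit = $23,100 − $13,248 = $9,852.
Student Loan Interest Credit: $231,500 meets or exceeds the $221,800 cutoff, so the credit is $0.
Caregiver Credit: income exceeds $198,000 by $33,500, which is 42 full-or-partial $800 increments; reduction = 42 × $55 = $2,310, leaving $1,199.
Total: $9,852 + $0 + $1,199 = $11,051.

$11,051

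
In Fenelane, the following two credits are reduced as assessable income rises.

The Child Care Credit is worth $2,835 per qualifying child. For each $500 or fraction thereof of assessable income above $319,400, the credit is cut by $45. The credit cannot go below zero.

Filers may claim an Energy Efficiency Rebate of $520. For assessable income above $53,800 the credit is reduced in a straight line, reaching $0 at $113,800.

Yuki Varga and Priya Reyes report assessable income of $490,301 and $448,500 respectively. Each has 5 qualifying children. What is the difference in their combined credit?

$2,520

Yuki ($490,301): Child Care Credit: base = 5 × $2,835 = $14,175. income exceeds $319,400 by $170,901 → 342 increments × $45 = $15,390 ≥ base, so the credit is $0. Energy Efficiency Rebate: $490,301 is at or above $113,800, so the credit is $0. total $0 + $0 = $0
Priya ($448,500): Child Care Credit: base = 5 × $2,835 = $14,175. income exceeds $319,400 by $129,100, which is 259 full-or-partial $500 increments; reduction = 259 × $45 = $11,655, leaving $2,520. Energy Efficiency Rebate: $448,500 is at or above $113,800, so the credit is $0. total $2,520 + $0 = $2,520
Difference: |$0 − $2,520| = $2,520.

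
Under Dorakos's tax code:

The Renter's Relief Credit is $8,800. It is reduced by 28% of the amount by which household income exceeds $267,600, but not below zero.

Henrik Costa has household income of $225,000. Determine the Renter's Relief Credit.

$8,800

Renter's Relief Credit: $225,000 is at or below the $267,600 threshold, so the full $8,800 applies.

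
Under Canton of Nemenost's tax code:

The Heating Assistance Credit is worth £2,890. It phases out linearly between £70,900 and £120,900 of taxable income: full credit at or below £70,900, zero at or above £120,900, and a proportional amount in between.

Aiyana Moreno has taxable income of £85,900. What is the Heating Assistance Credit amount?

£2,023

Heating Assistance Credit: £85,900 is £15,000 into a £50,000 phase-out range, leaving 35,000/50,000 of the credit: £2,890 × 35,000/50,000 = £2,023.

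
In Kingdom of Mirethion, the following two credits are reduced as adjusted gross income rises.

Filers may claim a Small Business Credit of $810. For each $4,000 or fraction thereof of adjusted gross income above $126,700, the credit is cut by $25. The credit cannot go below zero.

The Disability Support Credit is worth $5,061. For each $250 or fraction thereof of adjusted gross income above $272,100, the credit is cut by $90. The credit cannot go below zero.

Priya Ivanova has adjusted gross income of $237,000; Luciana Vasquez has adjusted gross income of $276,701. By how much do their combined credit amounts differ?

Priya ($237,000): Small Business Credit: income exceeds $126,700 by $110,300, which is 28 full-or-partial $4,000 increments; reduction = 28 × $25 = $700, leaving $110. Disability Support Credit: $237,000 is at or below the $272,100 threshold, so the full $5,061 applies. total $110 + $5,061 = $5,171
Luciana ($276,701): Small Business Credit: income exceeds $126,700 by $150,001 → 38 increments × $25 = $950 ≥ base, so the credit is $0. Disability Support Credit: income exceeds $272,100 by $4,601, which is 19 full-or-partial $250 increments; reduction = 19 × $90 = $1,710, leaving $3,351. total $0 + $3,351 = $3,351
Difference: |$5,171 − $3,351| = $1,820.

$1,820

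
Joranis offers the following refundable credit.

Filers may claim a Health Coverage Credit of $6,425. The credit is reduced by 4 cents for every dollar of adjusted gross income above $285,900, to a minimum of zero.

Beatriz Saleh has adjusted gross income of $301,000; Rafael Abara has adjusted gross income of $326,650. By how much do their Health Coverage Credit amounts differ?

$1,026

Beatriz ($301,000): Health Coverage Credit: 4% of the $15,100 excess over $285,900 is $604; credit = $6,425 − $604 = $5,821.
Rafael ($326,650): Health Coverage Credit: 4% of the $40,750 excess over $285,900 is $1,630; credit = $6,425 − $1,630 = $4,795.
Difference: |$5,821 − $4,795| = $1,026.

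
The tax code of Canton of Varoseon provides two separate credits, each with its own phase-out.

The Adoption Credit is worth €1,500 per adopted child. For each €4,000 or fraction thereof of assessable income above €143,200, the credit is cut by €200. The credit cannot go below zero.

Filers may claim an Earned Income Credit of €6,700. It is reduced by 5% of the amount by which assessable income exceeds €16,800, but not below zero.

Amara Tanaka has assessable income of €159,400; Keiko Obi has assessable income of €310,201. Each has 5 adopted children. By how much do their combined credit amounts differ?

Amara (€159,400): Adoption Credit: base = 5 × €1,500 = €7,500. income exceeds €143,200 by €16,200, which is 5 full-or-partial €4,000 increments; reduction = 5 × €200 = €1,000, leaving €6,500. Earned Income Credit: 5% of the €142,600 excess over €16,800 is €7,130 ≥ base, so the credit is €0. total €6,500 + €0 = €6,500
Keiko (€310,201): Adoption Credit: base = 5 × €1,500 = €7,500. income exceeds €143,200 by €167,001 → 42 increments × €200 = €8,400 ≥ base, so the credit is €0. Earned Income Credit: 5% of the €293,401 excess over €16,800 is €14,670.05 ≥ base, so the credit is €0. total €0 + €0 = €0
Difference: |€6,500 − €0| = €6,500.

€6,500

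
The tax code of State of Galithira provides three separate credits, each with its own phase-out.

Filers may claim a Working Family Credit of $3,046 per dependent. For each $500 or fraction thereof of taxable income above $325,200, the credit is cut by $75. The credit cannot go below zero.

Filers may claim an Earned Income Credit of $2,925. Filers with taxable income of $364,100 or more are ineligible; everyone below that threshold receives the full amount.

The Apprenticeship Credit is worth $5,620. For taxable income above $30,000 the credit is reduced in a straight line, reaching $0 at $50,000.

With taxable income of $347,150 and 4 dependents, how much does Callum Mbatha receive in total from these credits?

$11,809

Working Family Credit: base = 4 × $3,046 = $12,184. income exceeds $325,200 by $21,950, which is 44 full-or-partial $500 increments; reduction = 44 × $75 = $3,300, leaving $8,884.
Earned Income Credit: $347,150 is below the $364,100 cutoff, so the full $2,925 applies.
Apprenticeship Credit: $347,150 is at or above $50,000, so the credit is $0.
Total: $8,884 + $2,925 + $0 = $11,809.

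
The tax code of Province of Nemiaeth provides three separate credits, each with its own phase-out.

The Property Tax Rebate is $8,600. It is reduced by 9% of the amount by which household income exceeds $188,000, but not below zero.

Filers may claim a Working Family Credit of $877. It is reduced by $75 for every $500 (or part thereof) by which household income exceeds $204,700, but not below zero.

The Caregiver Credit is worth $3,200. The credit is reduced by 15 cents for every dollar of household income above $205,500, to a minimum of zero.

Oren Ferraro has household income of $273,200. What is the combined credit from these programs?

$932

Property Tax Rebate: 9% of the $85,200 excess over $188,000 is $7,668; credit = $8,600 − $7,668 = $932.
Working Family Credit: income exceeds $204,700 by $68,500 → 137 increments × $75 = $10,275 ≥ base, so the credit is $0.
Caregiver Credit: 15% of the $67,700 excess over $205,500 is $10,155 ≥ base, so the credit is $0.
Total: $932 + $0 + $0 = $932.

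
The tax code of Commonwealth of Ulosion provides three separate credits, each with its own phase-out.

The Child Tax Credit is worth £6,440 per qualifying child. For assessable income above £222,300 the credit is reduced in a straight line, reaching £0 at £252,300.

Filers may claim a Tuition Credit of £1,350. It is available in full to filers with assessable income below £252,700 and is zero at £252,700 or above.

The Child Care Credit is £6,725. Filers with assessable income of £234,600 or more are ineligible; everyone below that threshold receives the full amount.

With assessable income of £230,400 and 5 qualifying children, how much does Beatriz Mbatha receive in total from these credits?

Child Tax Credit: base = 5 × £6,440 = £32,200. £230,400 is £8,100 into a £30,000 phase-out range, leaving 21,900/30,000 of the credit: £32,200 × 21,900/30,000 = £23,506.
Tuition Credit: £230,400 is below the £252,700 cutoff, so the full £1,350 applies.
Child Care Credit: £230,400 is below the £234,600 cutoff, so the full £6,725 applies.
Total: £23,506 + £1,350 + £6,725 = £31,581.

£31,581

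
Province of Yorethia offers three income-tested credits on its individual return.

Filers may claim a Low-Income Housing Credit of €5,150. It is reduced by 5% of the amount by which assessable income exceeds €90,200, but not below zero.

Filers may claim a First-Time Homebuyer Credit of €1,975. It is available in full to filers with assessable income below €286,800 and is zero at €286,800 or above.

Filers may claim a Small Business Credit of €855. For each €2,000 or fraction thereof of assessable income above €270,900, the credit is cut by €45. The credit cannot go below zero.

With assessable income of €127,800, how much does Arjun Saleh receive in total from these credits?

Low-Income Housing Credit: 5% of the €37,600 excess over €90,200 is €1,880; credit = €5,150 − €1,880 = €3,270.
First-Time Homebuyer Credit: €127,800 is below the €286,800 cutoff, so the full €1,975 applies.
Small Business Credit: €127,800 is at or below the €270,900 threshold, so the full €855 applies.
Total: €3,270 + €1,975 + €855 = €6,100.

€6,100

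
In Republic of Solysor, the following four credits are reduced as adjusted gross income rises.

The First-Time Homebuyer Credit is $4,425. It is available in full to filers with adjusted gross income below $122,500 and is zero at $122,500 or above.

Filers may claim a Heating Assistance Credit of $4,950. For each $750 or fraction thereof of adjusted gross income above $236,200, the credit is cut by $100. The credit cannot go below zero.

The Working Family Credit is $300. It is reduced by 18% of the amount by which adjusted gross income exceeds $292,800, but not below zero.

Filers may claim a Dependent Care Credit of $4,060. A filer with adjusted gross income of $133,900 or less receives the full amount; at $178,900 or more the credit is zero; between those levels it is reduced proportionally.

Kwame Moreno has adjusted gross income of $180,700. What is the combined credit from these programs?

$5,250

First-Time Homebuyer Credit: $180,700 meets or exceeds the $122,500 cutoff, so the credit is $0.
Heating Assistance Credit: $180,700 is at or below the $236,200 threshold, so the full $4,950 applies.
Working Family Credit: $180,700 is at or below the $292,800 threshold, so the full $300 applies.
Dependent Care Credit: $180,700 is at or above $178,900, so the credit is $0.
Total: $0 + $4,950 + $300 + $0 = $5,250.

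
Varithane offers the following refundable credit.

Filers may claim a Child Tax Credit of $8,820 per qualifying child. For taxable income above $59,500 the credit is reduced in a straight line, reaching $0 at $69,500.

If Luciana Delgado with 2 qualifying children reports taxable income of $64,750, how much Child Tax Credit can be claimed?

$8,379

Child Tax Credit: base = 2 × $8,820 = $17,640. $64,750 is $5,250 into a $10,000 phase-out range, leaving 4,750/10,000 of the credit: $17,640 × 4,750/10,000 = $8,379.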